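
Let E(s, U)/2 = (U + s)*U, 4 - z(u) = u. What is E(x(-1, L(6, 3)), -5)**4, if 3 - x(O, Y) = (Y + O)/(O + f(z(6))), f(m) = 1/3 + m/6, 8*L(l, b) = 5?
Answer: 81450625/256 ≈ 3.1817e+5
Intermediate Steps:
L(l, b) = 5/8 (L(l, b) = (1/8)*5 = 5/8)
z(u) = 4 - u
f(m) = 1/3 + m/6 (f(m) = 1*(1/3) + m*(1/6) = 1/3 + m/6)
x(O, Y) = 3 - (O + Y)/O (x(O, Y) = 3 - (Y + O)/(O + (1/3 + (4 - 1*6)/6)) = 3 - (O + Y)/(O + (1/3 + (4 - 6)/6)) = 3 - (O + Y)/(O + (1/3 + (1/6)*(-2))) = 3 - (O + Y)/(O + (1/3 - 1/3)) = 3 - (O + Y)/(O + 0) = 3 - (O + Y)/O)
E(s, U) = 2*U*(U + s) (E(s, U) = 2*((U + s)*U) = 2*(U*(U + s)) = 2*U*(U + s))
E(x(-1, L(6, 3)), -5)**4 = (2*(-5)*(-5 + (2 - 1*5/8/(-1))))**4 = (2*(-5)*(-5 + (2 - 1*5/8*(-1))))**4 = (2*(-5)*(-5 + (2 + 5/8)))**4 = (2*(-5)*(-5 + 21/8))**4 = (2*(-5)*(-19/8))**4 = (95/4)**4 = 81450625/256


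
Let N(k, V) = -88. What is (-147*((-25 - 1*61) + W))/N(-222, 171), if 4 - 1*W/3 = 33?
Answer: -25431/88 ≈ -288.99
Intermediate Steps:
W = -87 (W = 12 - 3*33 = 12 - 99 = -87)
(-147*((-25 - 1*61) + W))/N(-222, 171) = -147*((-25 - 1*61) - 87)/(-88) = -147*((-25 - 61) - 87)*(-1/88) = -147*(-86 - 87)*(-1/88) = -147*(-173)*(-1/88) = 25431*(-1/88) = -25431/88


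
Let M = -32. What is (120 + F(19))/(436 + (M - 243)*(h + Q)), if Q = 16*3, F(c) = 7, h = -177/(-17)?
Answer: -2159/265663 ≈ -0.0081268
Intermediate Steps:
h = 177/17 (h = -177*(-1/17) = 177/17 ≈ 10.412)
Q = 48
(120 + F(19))/(436 + (M - 243)*(h + Q)) = (120 + 7)/(436 + (-32 - 243)*(177/17 + 48)) = 127/(436 - 275*993/17) = 127/(436 - 273075/17) = 127/(-265663/17) = 127*(-17/265663) = -2159/265663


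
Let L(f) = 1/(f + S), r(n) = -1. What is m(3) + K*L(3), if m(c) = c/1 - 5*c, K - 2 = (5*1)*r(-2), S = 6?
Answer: -37/3 ≈ -12.333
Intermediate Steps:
L(f) = 1/(6 + f) (L(f) = 1/(f + 6) = 1/(6 + f))
K = -3 (K = 2 + (5*1)*(-1) = 2 + 5*(-1) = 2 - 5 = -3)
m(c) = -4*c (m(c) = c*1 - 5*c = c - 5*c = -4*c)
m(3) + K*L(3) = -4*3 - 3/(6 + 3) = -12 - 3/9 = -12 - 3*⅑ = -12 - ⅓ = -37/3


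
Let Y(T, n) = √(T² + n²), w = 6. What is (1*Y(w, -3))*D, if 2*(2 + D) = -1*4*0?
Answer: -6*√5 ≈ -13.416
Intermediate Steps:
D = -2 (D = -2 + (-1*4*0)/2 = -2 + (-4*0)/2 = -2 + (½)*0 = -2 + 0 = -2)
(1*Y(w, -3))*D = (1*√(6² + (-3)²))*(-2) = (1*√(36 + 9))*(-2) = (1*√45)*(-2) = (1*(3*√5))*(-2) = (3*√5)*(-2) = -6*√5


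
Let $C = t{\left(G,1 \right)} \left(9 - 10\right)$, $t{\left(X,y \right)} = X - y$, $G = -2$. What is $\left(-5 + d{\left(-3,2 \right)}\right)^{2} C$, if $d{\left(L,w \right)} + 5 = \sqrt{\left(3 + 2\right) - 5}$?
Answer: $300$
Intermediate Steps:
$d{\left(L,w \right)} = -5$ ($d{\left(L,w \right)} = -5 + \sqrt{\left(3 + 2\right) - 5} = -5 + \sqrt{5 - 5} = -5 + \sqrt{0} = -5 + 0 = -5$)
$C = 3$ ($C = \left(-2 - 1\right) \left(9 - 10\right) = \left(-2 - 1\right) \left(-1\right) = \left(-3\right) \left(-1\right) = 3$)
$\left(-5 + d{\left(-3,2 \right)}\right)^{2} C = \left(-5 - 5\right)^{2} \cdot 3 = \left(-10\right)^{2} \cdot 3 = 100 \cdot 3 = 300$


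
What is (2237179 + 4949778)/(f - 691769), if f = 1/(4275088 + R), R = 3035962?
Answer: -52544201974850/5057557747449 ≈ -10.389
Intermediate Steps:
f = 1/7311050 (f = 1/(4275088 + 3035962) = 1/7311050 ≈ 1.3678e-7)
(2237179 + 4949778)/(f - 691769) = (2237179 + 4949778)/(1/7311050 - 691769) = 7186957/(-5057557747449/7311050) = 7186957*(-7311050/5057557747449) = -52544201974850/5057557747449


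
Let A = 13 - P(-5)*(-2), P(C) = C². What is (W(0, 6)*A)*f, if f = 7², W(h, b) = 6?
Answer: 18522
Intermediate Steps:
A = 63 (A = 13 - (-5)²*(-2) = 13 - 25*(-2) = 13 - 1*(-50) = 13 + 50 = 63)
f = 49
(W(0, 6)*A)*f = (6*63)*49 = 378*49 = 18522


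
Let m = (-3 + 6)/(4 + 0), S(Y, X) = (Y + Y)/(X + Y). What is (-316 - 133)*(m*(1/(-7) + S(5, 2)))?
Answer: -12123/28 ≈ -432.96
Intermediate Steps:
S(Y, X) = 2*Y/(X + Y) (S(Y, X) = (2*Y)/(X + Y) = 2*Y/(X + Y))
m = ¾ (m = 3/4 = 3*(¼) = ¾ ≈ 0.75000)
(-316 - 133)*(m*(1/(-7) + S(5, 2))) = (-316 - 133)*(3*(1/(-7) + 2*5/(2 + 5))/4) = -1347*(-⅐ + 2*5/7)/4 = -1347*(-⅐ + 2*5*(⅐))/4 = -1347*(-⅐ + 10/7)/4 = -1347*9/(4*7) = -449*27/28 = -12123/28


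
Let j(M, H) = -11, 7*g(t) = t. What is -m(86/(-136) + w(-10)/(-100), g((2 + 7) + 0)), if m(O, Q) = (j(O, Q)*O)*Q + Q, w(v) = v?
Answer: -2997/340 ≈ -8.8147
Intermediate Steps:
g(t) = t/7
m(O, Q) = Q - 11*O*Q (m(O, Q) = (-11*O)*Q + Q = -11*O*Q + Q = Q - 11*O*Q)
-m(86/(-136) + w(-10)/(-100), g((2 + 7) + 0)) = -((2 + 7) + 0)/7*(1 - 11*(86/(-136) - 10/(-100))) = -(9 + 0)/7*(1 - 11*(86*(-1/136) - 10*(-1/100))) = -(⅐)*9*(1 - 11*(-43/68 + ⅒)) = -9*(1 - 11*(-181/340))/7 = -9*(1 + 1991/340)/7 = -9*2331/(7*340) = -1*2997/340 = -2997/340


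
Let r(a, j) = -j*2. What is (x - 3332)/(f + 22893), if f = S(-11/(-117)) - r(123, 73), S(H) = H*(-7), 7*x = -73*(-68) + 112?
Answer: -1067508/9434201 ≈ -0.11315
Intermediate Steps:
x = 5076/7 (x = (-73*(-68) + 112)/7 = (4964 + 112)/7 = (⅐)*5076 = 5076/7 ≈ 725.14)
r(a, j) = -2*j
S(H) = -7*H
f = 17005/117 (f = -(-77)/(-117) - (-2)*73 = -(-77)*(-1)/117 - 1*(-146) = -7*11/117 + 146 = -77/117 + 146 = 17005/117 ≈ 145.34)
(x - 3332)/(f + 22893) = (5076/7 - 3332)/(17005/117 + 22893) = -18248/(7*2695486/117) = -18248/7*117/2695486 = -1067508/9434201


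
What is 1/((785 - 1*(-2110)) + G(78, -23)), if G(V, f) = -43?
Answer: 1/2852 ≈ 0.00035063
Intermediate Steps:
1/((785 - 1*(-2110)) + G(78, -23)) = 1/((785 - 1*(-2110)) - 43) = 1/((785 + 2110) - 43) = 1/(2895 - 43) = 1/2852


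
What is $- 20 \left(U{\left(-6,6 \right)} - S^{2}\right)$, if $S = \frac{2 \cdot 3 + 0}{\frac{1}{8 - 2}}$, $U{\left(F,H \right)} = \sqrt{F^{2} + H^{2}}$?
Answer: $25920 - 120 \sqrt{2} \approx 25750.0$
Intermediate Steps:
$S = 36$ ($S = \frac{6 + 0}{\frac{1}{6}} = 6 \frac{1}{\frac{1}{6}} = 6 \cdot 6 = 36$)
$- 20 \left(U{\left(-6,6 \right)} - S^{2}\right) = - 20 \left(\sqrt{\left(-6\right)^{2} + 6^{2}} - 36^{2}\right) = - 20 \left(\sqrt{36 + 36} - 1296\right) = - 20 \left(\sqrt{72} - 1296\right) = - 20 \left(6 \sqrt{2} - 1296\right) = - 20 \left(-1296 + 6 \sqrt{2}\right) = 25920 - 120 \sqrt{2}$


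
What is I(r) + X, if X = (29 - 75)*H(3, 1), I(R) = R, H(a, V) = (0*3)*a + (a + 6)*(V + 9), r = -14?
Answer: -4154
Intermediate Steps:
H(a, V) = (6 + a)*(9 + V) (H(a, V) = 0*a + (6 + a)*(9 + V) = 0 + (6 + a)*(9 + V) = (6 + a)*(9 + V))
X = -4140 (X = (29 - 75)*(54 + 6*1 + 9*3 + 1*3) = -46*(54 + 6 + 27 + 3) = -46*90 = -4140)
I(r) + X = -14 - 4140 = -4154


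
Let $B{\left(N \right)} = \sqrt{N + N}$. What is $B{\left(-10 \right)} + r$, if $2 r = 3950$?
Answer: $1975 + 2 i \sqrt{5} \approx 1975.0 + 4.4721 i$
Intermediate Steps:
$r = 1975$ ($r = \frac{1}{2} \cdot 3950 = 1975$)
$B{\left(N \right)} = \sqrt{2} \sqrt{N}$ ($B{\left(N \right)} = \sqrt{2 N} = \sqrt{2} \sqrt{N}$)
$B{\left(-10 \right)} + r = \sqrt{2} \sqrt{-10} + 1975 = \sqrt{2} i \sqrt{10} + 1975 = 2 i \sqrt{5} + 1975 = 1975 + 2 i \sqrt{5}$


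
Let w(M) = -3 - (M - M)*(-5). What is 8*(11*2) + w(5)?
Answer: 173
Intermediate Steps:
w(M) = -3 (w(M) = -3 - 0*(-5) = -3 - 1*0 = -3 + 0 = -3)
8*(11*2) + w(5) = 8*(11*2) - 3 = 8*22 - 3 = 176 - 3 = 173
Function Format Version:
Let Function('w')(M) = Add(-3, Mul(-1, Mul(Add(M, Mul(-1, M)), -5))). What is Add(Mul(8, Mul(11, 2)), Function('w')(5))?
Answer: 173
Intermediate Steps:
Function('w')(M) = -3 (Function('w')(M) = Add(-3, Mul(-1, Mul(0, -5))) = Add(-3, Mul(-1, 0)) = Add(-3, 0) = -3)
Add(Mul(8, Mul(11, 2)), Function('w')(5)) = Add(Mul(8, Mul(11, 2)), -3) = Add(Mul(8, 22), -3) = Add(176, -3) = 173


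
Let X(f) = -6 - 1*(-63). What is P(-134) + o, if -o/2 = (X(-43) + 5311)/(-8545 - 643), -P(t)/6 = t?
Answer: 1849472/2297 ≈ 805.17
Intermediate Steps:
P(t) = -6*t
X(f) = 57 (X(f) = -6 + 63 = 57)
o = 2684/2297 (o = -2*(57 + 5311)/(-8545 - 643) = -10736/(-9188) = -10736*(-1)/9188 = -2*(-1342/2297) = 2684/2297 ≈ 1.1685)
P(-134) + o = -6*(-134) + 2684/2297 = 804 + 2684/2297 = 1849472/2297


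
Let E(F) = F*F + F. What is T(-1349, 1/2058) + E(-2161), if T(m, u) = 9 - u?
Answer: 9606268601/2058 ≈ 4.6678e+6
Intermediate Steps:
E(F) = F + F² (E(F) = F² + F = F + F²)
T(-1349, 1/2058) + E(-2161) = (9 - 1/2058) - 2161*(1 - 2161) = (9 - 1*1/2058) - 2161*(-2160) = (9 - 1/2058) + 4667760 = 18521/2058 + 4667760 = 9606268601/2058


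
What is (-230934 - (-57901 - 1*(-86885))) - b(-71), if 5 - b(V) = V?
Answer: -259994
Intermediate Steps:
b(V) = 5 - V
(-230934 - (-57901 - 1*(-86885))) - b(-71) = (-230934 - (-57901 - 1*(-86885))) - (5 - 1*(-71)) = (-230934 - (-57901 + 86885)) - (5 + 71) = (-230934 - 1*28984) - 1*76 = (-230934 - 28984) - 76 = -259918 - 76 = -259994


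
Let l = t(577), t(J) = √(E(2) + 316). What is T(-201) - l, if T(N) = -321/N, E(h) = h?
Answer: 107/67 - √318 ≈ -16.236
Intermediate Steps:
t(J) = √318 (t(J) = √(2 + 316) = √318)
l = √318 ≈ 17.833
T(-201) - l = -321/(-201) - √318 = -321*(-1/201) - √318 = 107/67 - √318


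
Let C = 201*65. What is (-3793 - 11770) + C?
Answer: -2498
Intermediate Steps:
C = 13065
(-3793 - 11770) + C = (-3793 - 11770) + 13065 = -15563 + 13065 = -2498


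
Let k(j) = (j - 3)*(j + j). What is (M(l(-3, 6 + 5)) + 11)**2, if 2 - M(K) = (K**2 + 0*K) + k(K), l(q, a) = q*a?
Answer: 11916304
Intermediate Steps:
k(j) = 2*j*(-3 + j) (k(j) = (-3 + j)*(2*j) = 2*j*(-3 + j))
l(q, a) = a*q
M(K) = 2 - K**2 - 2*K*(-3 + K) (M(K) = 2 - ((K**2 + 0*K) + 2*K*(-3 + K)) = 2 - ((K**2 + 0) + 2*K*(-3 + K)) = 2 - (K**2 + 2*K*(-3 + K)) = 2 + (-K**2 - 2*K*(-3 + K)) = 2 - K**2 - 2*K*(-3 + K))
(M(l(-3, 6 + 5)) + 11)**2 = ((2 - 3*9*(6 + 5)**2 + 6*((6 + 5)*(-3))) + 11)**2 = ((2 - 3*(11*(-3))**2 + 6*(11*(-3))) + 11)**2 = ((2 - 3*(-33)**2 + 6*(-33)) + 11)**2 = ((2 - 3*1089 - 198) + 11)**2 = ((2 - 3267 - 198) + 11)**2 = (-3463 + 11)**2 = (-3452)**2 = 11916304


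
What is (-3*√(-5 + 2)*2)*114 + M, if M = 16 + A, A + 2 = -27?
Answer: -13 - 684*I*√3 ≈ -13.0 - 1184.7*I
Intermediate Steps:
A = -29 (A = -2 - 27 = -29)
M = -13 (M = 16 - 29 = -13)
(-3*√(-5 + 2)*2)*114 + M = (-3*√(-5 + 2)*2)*114 - 13 = (-3*I*√3*2)*114 - 13 = -6*I*√3*114 - 13 = -684*I*√3 - 13 = -13 - 684*I*√3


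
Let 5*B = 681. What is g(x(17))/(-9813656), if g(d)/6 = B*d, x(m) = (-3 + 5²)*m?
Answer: -382041/12267070 ≈ -0.031144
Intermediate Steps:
B = 681/5 (B = (⅕)*681 = 681/5 ≈ 136.20)
x(m) = 22*m (x(m) = (-3 + 25)*m = 22*m)
g(d) = 4086*d/5 (g(d) = 6*(681*d/5) = 4086*d/5)
g(x(17))/(-9813656) = (4086*(22*17)/5)/(-9813656) = ((4086/5)*374)*(-1/9813656) = (1528164/5)*(-1/9813656) = -382041/12267070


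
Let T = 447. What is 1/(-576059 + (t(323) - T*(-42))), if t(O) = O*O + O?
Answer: -1/452633 ≈ -2.2093e-6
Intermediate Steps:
t(O) = O + O**2 (t(O) = O**2 + O = O + O**2)
1/(-576059 + (t(323) - T*(-42))) = 1/(-576059 + (323*(1 + 323) - 447*(-42))) = 1/(-576059 + (323*324 - 1*(-18774))) = 1/(-576059 + (104652 + 18774)) = 1/(-576059 + 123426) = 1/(-452633) = -1/452633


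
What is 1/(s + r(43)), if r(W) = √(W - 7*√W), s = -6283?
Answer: -1/(6283 - √(43 - 7*√43)) ≈ -0.00015916 - 4.3154e-8*I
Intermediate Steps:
1/(s + r(43)) = 1/(-6283 + √(43 - 7*√43))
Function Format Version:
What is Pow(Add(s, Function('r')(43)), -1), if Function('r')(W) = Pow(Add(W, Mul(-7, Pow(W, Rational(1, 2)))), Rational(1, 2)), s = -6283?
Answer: Mul(-1, Pow(Add(6283, Mul(-1, Pow(Add(43, Mul(-7, Pow(43, Rational(1, 2)))), Rational(1, 2)))), -1)) ≈ Add(-0.00015916, Mul(-4.3154e-8, I))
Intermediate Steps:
Pow(Add(s, Function('r')(43)), -1) = Pow(Add(-6283, Pow(Add(43, Mul(-7, Pow(43, Rational(1, 2)))), Rational(1, 2))), -1)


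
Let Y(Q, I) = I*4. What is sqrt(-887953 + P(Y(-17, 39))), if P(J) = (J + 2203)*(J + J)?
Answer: I*sqrt(151945) ≈ 389.8*I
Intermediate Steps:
Y(Q, I) = 4*I
P(J) = 2*J*(2203 + J) (P(J) = (2203 + J)*(2*J) = 2*J*(2203 + J))
sqrt(-887953 + P(Y(-17, 39))) = sqrt(-887953 + 2*(4*39)*(2203 + 4*39)) = sqrt(-887953 + 2*156*(2203 + 156)) = sqrt(-887953 + 2*156*2359) = sqrt(-887953 + 736008) = sqrt(-151945) = I*sqrt(151945)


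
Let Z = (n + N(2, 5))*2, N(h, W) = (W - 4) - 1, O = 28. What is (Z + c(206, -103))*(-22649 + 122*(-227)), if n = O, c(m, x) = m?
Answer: -13189866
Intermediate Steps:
N(h, W) = -5 + W (N(h, W) = (-4 + W) - 1 = -5 + W)
n = 28
Z = 56 (Z = (28 + (-5 + 5))*2 = (28 + 0)*2 = 28*2 = 56)
(Z + c(206, -103))*(-22649 + 122*(-227)) = (56 + 206)*(-22649 + 122*(-227)) = 262*(-22649 - 27694) = 262*(-50343) = -13189866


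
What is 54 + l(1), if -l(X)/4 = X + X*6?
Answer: 26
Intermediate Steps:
l(X) = -28*X (l(X) = -4*(X + X*6) = -4*(X + 6*X) = -28*X)
54 + l(1) = 54 - 28*1 = 54 - 28 = 26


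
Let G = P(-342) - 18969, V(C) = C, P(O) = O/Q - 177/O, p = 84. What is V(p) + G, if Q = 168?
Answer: -30142883/1596 ≈ -18887.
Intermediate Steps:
P(O) = -177/O + O/168 (P(O) = O/168 - 177/O = -177/O + O/168)
G = -30276947/1596 (G = (-177/(-342) + (1/168)*(-342)) - 18969 = (-177*(-1/342) - 57/28) - 18969 = (59/114 - 57/28) - 18969 = -2423/1596 - 18969 = -30276947/1596 ≈ -18971.)
V(p) + G = 84 - 30276947/1596 = -30142883/1596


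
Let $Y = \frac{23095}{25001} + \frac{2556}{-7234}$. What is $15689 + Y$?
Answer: $\frac{1418786155450}{90428617} \approx 15690.0$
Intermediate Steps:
$Y = \frac{51583337}{90428617}$ ($Y = 23095 \cdot \frac{1}{25001} + 2556 \left(- \frac{1}{7234}\right) = \frac{23095}{25001} - \frac{1278}{3617} = \frac{51583337}{90428617} \approx 0.57043$)
$15689 + Y = 15689 + \frac{51583337}{90428617} = \frac{1418786155450}{90428617}$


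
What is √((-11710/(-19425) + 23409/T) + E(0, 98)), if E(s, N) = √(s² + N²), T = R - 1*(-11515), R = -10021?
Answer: √47526537329670/644910 ≈ 10.690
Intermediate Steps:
T = 1494 (T = -10021 - 1*(-11515) = -10021 + 11515 = 1494)
E(s, N) = √(N² + s²)
√((-11710/(-19425) + 23409/T) + E(0, 98)) = √((-11710/(-19425) + 23409/1494) + √(98² + 0²)) = √((-11710*(-1/19425) + 23409*(1/1494)) + √(9604 + 0)) = √((2342/3885 + 2601/166) + √9604) = √(10493657/644910 + 98) = √(73694837/644910) = √47526537329670/644910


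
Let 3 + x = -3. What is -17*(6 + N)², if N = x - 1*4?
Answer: -272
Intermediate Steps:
x = -6 (x = -3 - 3 = -6)
N = -10 (N = -6 - 1*4 = -6 - 4 = -10)
-17*(6 + N)² = -17*(6 - 10)² = -17*(-4)² = -17*16 = -272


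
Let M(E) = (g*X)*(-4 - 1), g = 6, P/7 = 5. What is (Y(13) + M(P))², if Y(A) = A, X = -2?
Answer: 5329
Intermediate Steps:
P = 35 (P = 7*5 = 35)
M(E) = 60 (M(E) = (6*(-2))*(-4 - 1) = -12*(-5) = 60)
(Y(13) + M(P))² = (13 + 60)² = 73² = 5329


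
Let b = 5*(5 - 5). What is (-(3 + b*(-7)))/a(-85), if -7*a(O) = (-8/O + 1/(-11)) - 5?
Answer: -19635/4672 ≈ -4.2027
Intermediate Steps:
b = 0 (b = 5*0 = 0)
a(O) = 8/11 + 8/(7*O) (a(O) = -((-8/O + 1/(-11)) - 5)/7 = -((-8/O + 1*(-1/11)) - 5)/7 = -((-8/O - 1/11) - 5)/7 = -((-1/11 - 8/O) - 5)/7 = -(-56/11 - 8/O)/7 = 8/11 + 8/(7*O))
(-(3 + b*(-7)))/a(-85) = (-(3 + 0*(-7)))/(((8/77)*(11 + 7*(-85))/(-85))) = (-(3 + 0))/(((8/77)*(-1/85)*(11 - 595))) = (-1*3)/(((8/77)*(-1/85)*(-584))) = -3/4672/6545 = -3*6545/4672 = -19635/4672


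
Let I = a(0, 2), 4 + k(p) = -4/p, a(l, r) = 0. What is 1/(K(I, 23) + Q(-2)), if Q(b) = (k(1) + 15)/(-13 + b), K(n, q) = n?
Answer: -15/7 ≈ -2.1429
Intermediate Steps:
k(p) = -4 - 4/p
I = 0
Q(b) = 7/(-13 + b) (Q(b) = ((-4 - 4/1) + 15)/(-13 + b) = ((-4 - 4*1) + 15)/(-13 + b) = ((-4 - 4) + 15)/(-13 + b) = (-8 + 15)/(-13 + b) = 7/(-13 + b))
1/(K(I, 23) + Q(-2)) = 1/(0 + 7/(-13 - 2)) = 1/(0 + 7/(-15)) = 1/(0 + 7*(-1/15)) = 1/(0 - 7/15) = 1/(-7/15) = -15/7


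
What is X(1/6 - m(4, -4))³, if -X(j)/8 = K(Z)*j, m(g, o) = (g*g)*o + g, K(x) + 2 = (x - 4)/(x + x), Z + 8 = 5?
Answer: 47045881000/729 ≈ 6.4535e+7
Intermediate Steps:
Z = -3 (Z = -8 + 5 = -3)
K(x) = -2 + (-4 + x)/(2*x) (K(x) = -2 + (x - 4)/(x + x) = -2 + (-4 + x)/((2*x)) = -2 + (-4 + x)*(1/(2*x)) = -2 + (-4 + x)/(2*x))
m(g, o) = g + o*g² (m(g, o) = g²*o + g = o*g² + g = g + o*g²)
X(j) = 20*j/3 (X(j) = -8*(-3/2 - 2/(-3))*j = -8*(-3/2 - 2*(-⅓))*j = -8*(-3/2 + ⅔)*j = -(-20)*j/3 = 20*j/3)
X(1/6 - m(4, -4))³ = (20*(1/6 - 4*(1 + 4*(-4)))/3)³ = (20*(⅙ - 4*(1 - 16))/3)³ = (20*(⅙ - 4*(-15))/3)³ = (20*(⅙ - 1*(-60))/3)³ = (20*(⅙ + 60)/3)³ = ((20/3)*(361/6))³ = (3610/9)³ = 47045881000/729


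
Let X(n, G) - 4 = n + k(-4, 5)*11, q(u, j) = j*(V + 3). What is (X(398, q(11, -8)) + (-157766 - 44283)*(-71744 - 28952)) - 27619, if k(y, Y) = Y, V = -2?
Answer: 20345498942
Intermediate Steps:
q(u, j) = j (q(u, j) = j*(-2 + 3) = j*1 = j)
X(n, G) = 59 + n (X(n, G) = 4 + (n + 5*11) = 4 + (n + 55) = 4 + (55 + n) = 59 + n)
(X(398, q(11, -8)) + (-157766 - 44283)*(-71744 - 28952)) - 27619 = ((59 + 398) + (-157766 - 44283)*(-71744 - 28952)) - 27619 = (457 - 202049*(-100696)) - 27619 = (457 + 20345526104) - 27619 = 20345526561 - 27619 = 20345498942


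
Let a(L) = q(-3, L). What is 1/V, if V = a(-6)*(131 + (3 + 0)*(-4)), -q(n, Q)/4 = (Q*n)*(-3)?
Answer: 1/25704 ≈ 3.8904e-5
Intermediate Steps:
q(n, Q) = 12*Q*n (q(n, Q) = -4*Q*n*(-3) = -(-12)*Q*n = 12*Q*n)
a(L) = -36*L (a(L) = 12*L*(-3) = -36*L)
V = 25704 (V = (-36*(-6))*(131 + (3 + 0)*(-4)) = 216*(131 + 3*(-4)) = 216*(131 - 12) = 216*119 = 25704)
1/V = 1/25704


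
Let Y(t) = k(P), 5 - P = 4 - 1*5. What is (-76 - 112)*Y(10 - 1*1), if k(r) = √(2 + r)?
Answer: -376*√2 ≈ -531.74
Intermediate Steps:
P = 6 (P = 5 - (4 - 1*5) = 5 - (4 - 5) = 5 - 1*(-1) = 5 + 1 = 6)
Y(t) = 2*√2 (Y(t) = √(2 + 6) = √8 = 2*√2)
(-76 - 112)*Y(10 - 1*1) = (-76 - 112)*(2*√2) = -376*√2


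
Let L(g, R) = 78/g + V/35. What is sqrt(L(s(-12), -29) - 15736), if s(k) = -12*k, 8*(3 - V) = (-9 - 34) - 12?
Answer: I*sqrt(693921270)/210 ≈ 125.44*I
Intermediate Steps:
V = 79/8 (V = 3 - ((-9 - 34) - 12)/8 = 3 - (-43 - 12)/8 = 3 - 1/8*(-55) = 3 + 55/8 = 79/8 ≈ 9.8750)
L(g, R) = 79/280 + 78/g (L(g, R) = 78/g + (79/8)/35 = 78/g + (79/8)*(1/35) = 78/g + 79/280 = 79/280 + 78/g)
sqrt(L(s(-12), -29) - 15736) = sqrt((79/280 + 78/((-12*(-12)))) - 15736) = sqrt((79/280 + 78/144) - 15736) = sqrt((79/280 + 78*(1/144)) - 15736) = sqrt((79/280 + 13/24) - 15736) = sqrt(173/210 - 15736) = sqrt(-3304387/210) = I*sqrt(693921270)/210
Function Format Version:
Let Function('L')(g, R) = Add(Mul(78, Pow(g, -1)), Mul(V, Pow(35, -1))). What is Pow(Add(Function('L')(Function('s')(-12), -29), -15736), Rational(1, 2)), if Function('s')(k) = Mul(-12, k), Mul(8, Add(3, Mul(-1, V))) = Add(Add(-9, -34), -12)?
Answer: Mul(Rational(1, 210), I, Pow(693921270, Rational(1, 2))) ≈ Mul(125.44, I)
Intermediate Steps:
V = Rational(79, 8) (V = Add(3, Mul(Rational(-1, 8), Add(Add(-9, -34), -12))) = Add(3, Mul(Rational(-1, 8), Add(-43, -12))) = Add(3, Mul(Rational(-1, 8), -55)) = Add(3, Rational(55, 8)) = Rational(79, 8) ≈ 9.8750)
Function('L')(g, R) = Add(Rational(79, 280), Mul(78, Pow(g, -1))) (Function('L')(g, R) = Add(Mul(78, Pow(g, -1)), Mul(Rational(79, 8), Pow(35, -1))) = Add(Mul(78, Pow(g, -1)), Mul(Rational(79, 8), Rational(1, 35))) = Add(Mul(78, Pow(g, -1)), Rational(79, 280)) = Add(Rational(79, 280), Mul(78, Pow(g, -1))))
Pow(Add(Function('L')(Function('s')(-12), -29), -15736), Rational(1, 2)) = Pow(Add(Add(Rational(79, 280), Mul(78, Pow(Mul(-12, -12), -1))), -15736), Rational(1, 2)) = Pow(Add(Add(Rational(79, 280), Mul(78, Pow(144, -1))), -15736), Rational(1, 2)) = Pow(Add(Add(Rational(79, 280), Mul(78, Rational(1, 144))), -15736), Rational(1, 2)) = Pow(Add(Add(Rational(79, 280), Rational(13, 24)), -15736), Rational(1, 2)) = Pow(Add(Rational(173, 210), -15736), Rational(1, 2)) = Pow(Rational(-3304387, 210), Rational(1, 2)) = Mul(Rational(1, 210), I, Pow(693921270, Rational(1, 2)))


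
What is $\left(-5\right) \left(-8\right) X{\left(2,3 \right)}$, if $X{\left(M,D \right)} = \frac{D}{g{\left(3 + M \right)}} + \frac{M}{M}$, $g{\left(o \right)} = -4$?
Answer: $10$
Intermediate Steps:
$X{\left(M,D \right)} = 1 - \frac{D}{4}$ ($X{\left(M,D \right)} = \frac{D}{-4} + \frac{M}{M} = D \left(- \frac{1}{4}\right) + 1 = - \frac{D}{4} + 1 = 1 - \frac{D}{4}$)
$\left(-5\right) \left(-8\right) X{\left(2,3 \right)} = \left(-5\right) \left(-8\right) \left(1 - \frac{3}{4}\right) = 40 \left(1 - \frac{3}{4}\right) = 40 \cdot \frac{1}{4} = 10$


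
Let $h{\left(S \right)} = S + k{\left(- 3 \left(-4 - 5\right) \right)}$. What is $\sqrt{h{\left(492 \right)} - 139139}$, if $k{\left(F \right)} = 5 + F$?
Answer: $i \sqrt{138615} \approx 372.31 i$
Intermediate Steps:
$h{\left(S \right)} = 32 + S$ ($h{\left(S \right)} = S - \left(-5 + 3 \left(-4 - 5\right)\right) = S + \left(5 - -27\right) = S + \left(5 + 27\right) = S + 32 = 32 + S$)
$\sqrt{h{\left(492 \right)} - 139139} = \sqrt{\left(32 + 492\right) - 139139} = \sqrt{524 - 139139} = \sqrt{-138615} = i \sqrt{138615}$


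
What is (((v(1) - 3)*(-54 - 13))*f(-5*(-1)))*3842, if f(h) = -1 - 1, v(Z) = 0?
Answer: -1544484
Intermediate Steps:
f(h) = -2
(((v(1) - 3)*(-54 - 13))*f(-5*(-1)))*3842 = (((0 - 3)*(-54 - 13))*(-2))*3842 = (-3*(-67)*(-2))*3842 = (201*(-2))*3842 = -402*3842 = -1544484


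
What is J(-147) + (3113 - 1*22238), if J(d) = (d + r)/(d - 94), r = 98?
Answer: -4609076/241 ≈ -19125.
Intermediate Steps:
J(d) = (98 + d)/(-94 + d) (J(d) = (d + 98)/(d - 94) = (98 + d)/(-94 + d))
J(-147) + (3113 - 1*22238) = (98 - 147)/(-94 - 147) + (3113 - 1*22238) = -49/(-241) + (3113 - 22238) = -1/241*(-49) - 19125 = 49/241 - 19125 = -4609076/241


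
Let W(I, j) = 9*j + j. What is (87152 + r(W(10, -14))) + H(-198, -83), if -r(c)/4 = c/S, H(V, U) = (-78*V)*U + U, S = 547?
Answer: -653545741/547 ≈ -1.1948e+6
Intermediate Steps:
W(I, j) = 10*j
H(V, U) = U - 78*U*V (H(V, U) = -78*U*V + U = U - 78*U*V)
r(c) = -4*c/547
(87152 + r(W(10, -14))) + H(-198, -83) = (87152 - 40*(-14)/547) - 83*(1 - 78*(-198)) = (87152 - 4/547*(-140)) - 83*(1 + 15444) = (87152 + 560/547) - 83*15445 = 47672704/547 - 1281935 = -653545741/547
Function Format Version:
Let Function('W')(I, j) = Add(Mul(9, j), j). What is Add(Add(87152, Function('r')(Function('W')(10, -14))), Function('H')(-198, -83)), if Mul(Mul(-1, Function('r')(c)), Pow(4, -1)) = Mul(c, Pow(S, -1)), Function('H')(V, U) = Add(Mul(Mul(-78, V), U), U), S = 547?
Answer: Rational(-653545741, 547) ≈ -1.1948e+6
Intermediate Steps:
Function('W')(I, j) = Mul(10, j)
Function('H')(V, U) = Add(U, Mul(-78, U, V)) (Function('H')(V, U) = Add(Mul(-78, U, V), U) = Add(U, Mul(-78, U, V)))
Function('r')(c) = Mul(Rational(-4, 547), c) (Function('r')(c) = Mul(-4, Mul(c, Pow(547, -1))) = Mul(-4, Mul(c, Rational(1, 547))) = Mul(-4, Mul(Rational(1, 547), c)) = Mul(Rational(-4, 547), c))
Add(Add(87152, Function('r')(Function('W')(10, -14))), Function('H')(-198, -83)) = Add(Add(87152, Mul(Rational(-4, 547), Mul(10, -14))), Mul(-83, Add(1, Mul(-78, -198)))) = Add(Add(87152, Mul(Rational(-4, 547), -140)), Mul(-83, Add(1, 15444))) = Add(Add(87152, Rational(560, 547)), Mul(-83, 15445)) = Add(Rational(47672704, 547), -1281935) = Rational(-653545741, 547)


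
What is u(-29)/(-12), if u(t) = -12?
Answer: 1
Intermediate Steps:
u(-29)/(-12) = -12/(-12) = -12*(-1/12) = 1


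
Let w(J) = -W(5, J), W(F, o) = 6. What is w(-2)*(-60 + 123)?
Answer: -378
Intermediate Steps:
w(J) = -6 (w(J) = -1*6 = -6)
w(-2)*(-60 + 123) = -6*(-60 + 123) = -6*63 = -378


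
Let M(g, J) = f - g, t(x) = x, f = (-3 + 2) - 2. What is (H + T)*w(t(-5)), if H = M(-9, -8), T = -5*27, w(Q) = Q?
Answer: 645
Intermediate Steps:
f = -3 (f = -1 - 2 = -3)
M(g, J) = -3 - g
T = -135
H = 6 (H = -3 - 1*(-9) = -3 + 9 = 6)
(H + T)*w(t(-5)) = (6 - 135)*(-5) = -129*(-5) = 645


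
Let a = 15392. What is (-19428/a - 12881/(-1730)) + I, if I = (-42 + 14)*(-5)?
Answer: 486574539/3328520 ≈ 146.18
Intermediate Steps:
I = 140 (I = -28*(-5) = 140)
(-19428/a - 12881/(-1730)) + I = (-19428/15392 - 12881/(-1730)) + 140 = (-19428*1/15392 - 12881*(-1/1730)) + 140 = (-4857/3848 + 12881/1730) + 140 = 20581739/3328520 + 140 = 486574539/3328520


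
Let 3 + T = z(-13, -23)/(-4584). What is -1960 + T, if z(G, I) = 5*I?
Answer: -8998277/4584 ≈ -1963.0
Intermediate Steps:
T = -13637/4584 (T = -3 + (5*(-23))/(-4584) = -3 - 115*(-1/4584) = -3 + 115/4584 = -13637/4584 ≈ -2.9749)
-1960 + T = -1960 - 13637/4584 = -8998277/4584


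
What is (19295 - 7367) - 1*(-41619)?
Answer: 53547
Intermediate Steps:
(19295 - 7367) - 1*(-41619) = 11928 + 41619 = 53547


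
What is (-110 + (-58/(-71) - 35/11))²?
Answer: 7701291049/609961 ≈ 12626.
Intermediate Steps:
(-110 + (-58/(-71) - 35/11))² = (-110 + (-58*(-1/71) - 35*1/11))² = (-110 + (58/71 - 35/11))² = (-110 - 1847/781)² = (-87757/781)² = 7701291049/609961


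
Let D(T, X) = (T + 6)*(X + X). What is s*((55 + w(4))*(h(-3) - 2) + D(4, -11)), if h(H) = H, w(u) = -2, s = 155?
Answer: -75175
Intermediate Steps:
D(T, X) = 2*X*(6 + T) (D(T, X) = (6 + T)*(2*X) = 2*X*(6 + T))
s*((55 + w(4))*(h(-3) - 2) + D(4, -11)) = 155*((55 - 2)*(-3 - 2) + 2*(-11)*(6 + 4)) = 155*(53*(-5) + 2*(-11)*10) = 155*(-265 - 220) = 155*(-485) = -75175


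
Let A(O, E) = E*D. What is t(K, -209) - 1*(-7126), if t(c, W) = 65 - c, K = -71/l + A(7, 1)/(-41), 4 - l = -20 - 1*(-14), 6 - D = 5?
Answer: 2951231/410 ≈ 7198.1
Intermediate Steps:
D = 1 (D = 6 - 1*5 = 6 - 5 = 1)
A(O, E) = E (A(O, E) = E*1 = E)
l = 10 (l = 4 - (-20 - 1*(-14)) = 4 - (-20 + 14) = 4 - 1*(-6) = 4 + 6 = 10)
K = -2921/410 (K = -71/10 + 1/(-41) = -71*⅒ + 1*(-1/41) = -71/10 - 1/41 = -2921/410 ≈ -7.1244)
t(K, -209) - 1*(-7126) = (65 - 1*(-2921/410)) - 1*(-7126) = (65 + 2921/410) + 7126 = 29571/410 + 7126 = 2951231/410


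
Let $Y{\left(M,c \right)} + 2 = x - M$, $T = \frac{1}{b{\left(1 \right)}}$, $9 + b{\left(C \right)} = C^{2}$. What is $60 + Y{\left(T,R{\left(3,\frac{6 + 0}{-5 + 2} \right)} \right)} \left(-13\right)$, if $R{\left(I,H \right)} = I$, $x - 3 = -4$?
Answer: $\frac{779}{8} \approx 97.375$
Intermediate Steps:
$x = -1$ ($x = 3 - 4 = -1$)
$b{\left(C \right)} = -9 + C^{2}$
$T = - \frac{1}{8}$ ($T = \frac{1}{-9 + 1^{2}} = \frac{1}{-9 + 1} = \frac{1}{-8} = - \frac{1}{8} \approx -0.125$)
$Y{\left(M,c \right)} = -3 - M$ ($Y{\left(M,c \right)} = -2 - \left(1 + M\right) = -3 - M$)
$60 + Y{\left(T,R{\left(3,\frac{6 + 0}{-5 + 2} \right)} \right)} \left(-13\right) = 60 + \left(-3 - - \frac{1}{8}\right) \left(-13\right) = 60 + \left(-3 + \frac{1}{8}\right) \left(-13\right) = 60 - - \frac{299}{8} = 60 + \frac{299}{8} = \frac{779}{8}$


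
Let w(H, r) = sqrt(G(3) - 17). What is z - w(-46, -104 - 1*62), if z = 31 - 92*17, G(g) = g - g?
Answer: -1533 - I*sqrt(17) ≈ -1533.0 - 4.1231*I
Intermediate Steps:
G(g) = 0
w(H, r) = I*sqrt(17) (w(H, r) = sqrt(0 - 17) = sqrt(-17) = I*sqrt(17))
z = -1533 (z = 31 - 1564 = -1533)
z - w(-46, -104 - 1*62) = -1533 - I*sqrt(17)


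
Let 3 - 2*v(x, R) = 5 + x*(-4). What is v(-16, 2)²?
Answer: 1089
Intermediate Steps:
v(x, R) = -1 + 2*x (v(x, R) = 3/2 - (5 + x*(-4))/2 = 3/2 - (5 - 4*x)/2 = 3/2 + (-5/2 + 2*x) = -1 + 2*x)
v(-16, 2)² = (-1 + 2*(-16))² = (-1 - 32)² = (-33)² = 1089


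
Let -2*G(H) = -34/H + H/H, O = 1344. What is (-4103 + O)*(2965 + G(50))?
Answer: -204499839/25 ≈ -8.1800e+6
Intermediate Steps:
G(H) = -1/2 + 17/H (G(H) = -(-34/H + H/H)/2 = -(-34/H + 1)/2 = -(1 - 34/H)/2 = -1/2 + 17/H)
(-4103 + O)*(2965 + G(50)) = (-4103 + 1344)*(2965 + (1/2)*(34 - 1*50)/50) = -2759*(2965 + (1/2)*(1/50)*(34 - 50)) = -2759*(2965 + (1/2)*(1/50)*(-16)) = -2759*(2965 - 4/25) = -2759*74121/25 = -204499839/25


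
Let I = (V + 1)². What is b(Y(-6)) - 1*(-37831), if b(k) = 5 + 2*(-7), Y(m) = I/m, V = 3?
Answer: 37822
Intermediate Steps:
I = 16 (I = (3 + 1)² = 4² = 16)
Y(m) = 16/m
b(k) = -9 (b(k) = 5 - 14 = -9)
b(Y(-6)) - 1*(-37831) = -9 - 1*(-37831) = -9 + 37831 = 37822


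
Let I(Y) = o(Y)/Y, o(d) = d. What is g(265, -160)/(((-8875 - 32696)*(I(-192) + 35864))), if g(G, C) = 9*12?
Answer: -4/55220145 ≈ -7.2437e-8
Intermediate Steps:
I(Y) = 1 (I(Y) = Y/Y = 1)
g(G, C) = 108
g(265, -160)/(((-8875 - 32696)*(I(-192) + 35864))) = 108/(((-8875 - 32696)*(1 + 35864))) = 108/((-41571*35865)) = 108/(-1490943915) = 108*(-1/1490943915) = -4/55220145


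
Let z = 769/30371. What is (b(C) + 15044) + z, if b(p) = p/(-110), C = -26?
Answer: 2284546358/151855 ≈ 15044.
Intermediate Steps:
b(p) = -p/110 (b(p) = p*(-1/110) = -p/110)
z = 769/30371 (z = 769*(1/30371) = 769/30371 ≈ 0.025320)
(b(C) + 15044) + z = (-1/110*(-26) + 15044) + 769/30371 = (13/55 + 15044) + 769/30371 = 827433/55 + 769/30371 = 2284546358/151855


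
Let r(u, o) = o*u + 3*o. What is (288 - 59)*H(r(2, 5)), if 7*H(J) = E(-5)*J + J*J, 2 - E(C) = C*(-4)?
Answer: 5725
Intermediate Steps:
E(C) = 2 + 4*C (E(C) = 2 - C*(-4) = 2 - (-4)*C = 2 + 4*C)
r(u, o) = 3*o + o*u
H(J) = -18*J/7 + J²/7 (H(J) = ((2 + 4*(-5))*J + J*J)/7 = ((2 - 20)*J + J²)/7 = (-18*J + J²)/7 = (J² - 18*J)/7 = -18*J/7 + J²/7)
(288 - 59)*H(r(2, 5)) = (288 - 59)*((5*(3 + 2))*(-18 + 5*(3 + 2))/7) = 229*((5*5)*(-18 + 5*5)/7) = 229*((⅐)*25*(-18 + 25)) = 229*((⅐)*25*7) = 229*25 = 5725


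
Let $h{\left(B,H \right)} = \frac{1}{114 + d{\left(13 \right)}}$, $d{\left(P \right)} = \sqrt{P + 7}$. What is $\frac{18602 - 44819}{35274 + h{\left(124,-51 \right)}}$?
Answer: $- \frac{11999928259746}{16145461908649} - \frac{52434 \sqrt{5}}{16145461908649} \approx -0.74324$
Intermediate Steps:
$d{\left(P \right)} = \sqrt{7 + P}$
$h{\left(B,H \right)} = \frac{1}{114 + 2 \sqrt{5}}$ ($h{\left(B,H \right)} = \frac{1}{114 + \sqrt{7 + 13}} = \frac{1}{114 + \sqrt{20}} = \frac{1}{114 + 2 \sqrt{5}}$)
$\frac{18602 - 44819}{35274 + h{\left(124,-51 \right)}} = \frac{18602 - 44819}{35274 + \left(\frac{57}{6488} - \frac{\sqrt{5}}{6488}\right)} = - \frac{26217}{\frac{228857769}{6488} - \frac{\sqrt{5}}{6488}}$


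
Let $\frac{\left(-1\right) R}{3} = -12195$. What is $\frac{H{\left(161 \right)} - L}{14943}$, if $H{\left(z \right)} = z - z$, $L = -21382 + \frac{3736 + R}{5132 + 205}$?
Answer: $\frac{114075413}{79750791} \approx 1.4304$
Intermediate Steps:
$R = 36585$ ($R = \left(-3\right) \left(-12195\right) = 36585$)
$L = - \frac{114075413}{5337}$ ($L = -21382 + \frac{3736 + 36585}{5132 + 205} = -21382 + \frac{40321}{5337} = - \frac{114075413}{5337} \approx -21374.0$)
$H{\left(z \right)} = 0$
$\frac{H{\left(161 \right)} - L}{14943} = \frac{0 - - \frac{114075413}{5337}}{14943} = \left(0 + \frac{114075413}{5337}\right) \frac{1}{14943} = \frac{114075413}{5337} \cdot \frac{1}{14943} = \frac{114075413}{79750791}$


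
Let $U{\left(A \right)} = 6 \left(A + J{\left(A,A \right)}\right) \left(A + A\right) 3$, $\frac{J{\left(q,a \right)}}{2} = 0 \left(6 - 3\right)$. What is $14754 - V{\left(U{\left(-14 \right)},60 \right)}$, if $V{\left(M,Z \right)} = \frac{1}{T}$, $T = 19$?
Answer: $\frac{280325}{19} \approx 14754.0$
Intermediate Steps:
$J{\left(q,a \right)} = 0$ ($J{\left(q,a \right)} = 2 \cdot 0 \left(6 - 3\right) = 2 \cdot 0 \cdot 3 = 2 \cdot 0 = 0$)
$U{\left(A \right)} = 36 A^{2}$ ($U{\left(A \right)} = 6 \left(A + 0\right) \left(A + A\right) 3 = 6 A 2 A 3 = 6 \cdot 2 A^{2} \cdot 3 = 12 A^{2} \cdot 3 = 36 A^{2}$)
$V{\left(M,Z \right)} = \frac{1}{19}$
$14754 - V{\left(U{\left(-14 \right)},60 \right)} = 14754 - \frac{1}{19} = \frac{280325}{19}$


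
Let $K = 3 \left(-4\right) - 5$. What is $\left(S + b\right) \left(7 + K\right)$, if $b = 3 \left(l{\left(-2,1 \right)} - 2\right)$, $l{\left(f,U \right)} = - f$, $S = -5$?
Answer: $50$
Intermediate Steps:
$b = 0$ ($b = 3 \left(\left(-1\right) \left(-2\right) - 2\right) = 3 \left(2 - 2\right) = 3 \cdot 0 = 0$)
$K = -17$ ($K = -12 - 5 = -17$)
$\left(S + b\right) \left(7 + K\right) = \left(-5 + 0\right) \left(7 - 17\right) = \left(-5\right) \left(-10\right) = 50$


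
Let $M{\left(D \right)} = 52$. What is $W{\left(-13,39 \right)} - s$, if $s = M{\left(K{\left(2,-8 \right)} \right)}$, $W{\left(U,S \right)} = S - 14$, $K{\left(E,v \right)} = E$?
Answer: $-27$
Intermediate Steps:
$W{\left(U,S \right)} = -14 + S$
$s = 52$
$W{\left(-13,39 \right)} - s = \left(-14 + 39\right) - 52 = 25 - 52 = -27$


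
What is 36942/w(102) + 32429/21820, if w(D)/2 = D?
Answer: 67724163/370940 ≈ 182.57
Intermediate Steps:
w(D) = 2*D
36942/w(102) + 32429/21820 = 36942/((2*102)) + 32429/21820 = 36942/204 + 32429*(1/21820) = 36942*(1/204) + 32429/21820 = 6157/34 + 32429/21820 = 67724163/370940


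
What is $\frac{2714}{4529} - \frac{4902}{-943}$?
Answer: $\frac{24760460}{4270847} \approx 5.7976$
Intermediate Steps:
$\frac{2714}{4529} - \frac{4902}{-943} = 2714 \cdot \frac{1}{4529} - - \frac{4902}{943} = \frac{2714}{4529} + \frac{4902}{943} = \frac{24760460}{4270847}$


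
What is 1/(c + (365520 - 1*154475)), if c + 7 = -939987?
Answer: -1/728949 ≈ -1.3718e-6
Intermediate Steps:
c = -939994 (c = -7 - 939987 = -939994)
1/(c + (365520 - 1*154475)) = 1/(-939994 + (365520 - 1*154475)) = 1/(-939994 + (365520 - 154475)) = 1/(-939994 + 211045) = 1/(-728949) = -1/728949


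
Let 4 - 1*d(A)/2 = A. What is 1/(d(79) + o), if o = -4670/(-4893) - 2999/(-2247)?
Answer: -523551/77334193 ≈ -0.0067700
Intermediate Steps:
d(A) = 8 - 2*A
o = 1198457/523551 (o = -4670*(-1/4893) - 2999*(-1/2247) = 4670/4893 + 2999/2247 = 1198457/523551 ≈ 2.2891)
1/(d(79) + o) = 1/((8 - 2*79) + 1198457/523551) = 1/((8 - 158) + 1198457/523551) = 1/(-150 + 1198457/523551) = 1/(-77334193/523551) = -523551/77334193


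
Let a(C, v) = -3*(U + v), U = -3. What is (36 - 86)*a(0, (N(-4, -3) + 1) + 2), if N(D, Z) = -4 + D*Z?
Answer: 1200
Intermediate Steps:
a(C, v) = 9 - 3*v (a(C, v) = -3*(-3 + v) = 9 - 3*v)
(36 - 86)*a(0, (N(-4, -3) + 1) + 2) = (36 - 86)*(9 - 3*(((-4 - 4*(-3)) + 1) + 2)) = -50*(9 - 3*(((-4 + 12) + 1) + 2)) = -50*(9 - 3*((8 + 1) + 2)) = -50*(9 - 3*(9 + 2)) = -50*(9 - 3*11) = -50*(9 - 33) = -50*(-24) = 1200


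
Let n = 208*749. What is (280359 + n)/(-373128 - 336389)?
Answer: -436151/709517 ≈ -0.61472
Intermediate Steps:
n = 155792
(280359 + n)/(-373128 - 336389) = (280359 + 155792)/(-373128 - 336389) = 436151/(-709517) = 436151*(-1/709517) = -436151/709517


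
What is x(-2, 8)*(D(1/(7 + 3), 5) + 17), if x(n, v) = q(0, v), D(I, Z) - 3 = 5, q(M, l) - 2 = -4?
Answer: -50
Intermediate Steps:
q(M, l) = -2 (q(M, l) = 2 - 4 = -2)
D(I, Z) = 8 (D(I, Z) = 3 + 5 = 8)
x(n, v) = -2
x(-2, 8)*(D(1/(7 + 3), 5) + 17) = -2*(8 + 17) = -2*25 = -50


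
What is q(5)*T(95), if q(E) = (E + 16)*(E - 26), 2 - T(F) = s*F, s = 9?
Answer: 376173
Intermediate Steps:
T(F) = 2 - 9*F
q(E) = (-26 + E)*(16 + E) (q(E) = (16 + E)*(-26 + E) = (-26 + E)*(16 + E))
q(5)*T(95) = (-416 + 5² - 10*5)*(2 - 9*95) = (-416 + 25 - 50)*(2 - 855) = -441*(-853) = 376173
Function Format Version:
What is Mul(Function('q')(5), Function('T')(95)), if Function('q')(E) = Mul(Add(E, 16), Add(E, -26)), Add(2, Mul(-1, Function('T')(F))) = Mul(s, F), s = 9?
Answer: 376173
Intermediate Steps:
Function('T')(F) = Add(2, Mul(-9, F)) (Function('T')(F) = Add(2, Mul(-1, Mul(9, F))) = Add(2, Mul(-9, F)))
Function('q')(E) = Mul(Add(-26, E), Add(16, E)) (Function('q')(E) = Mul(Add(16, E), Add(-26, E)) = Mul(Add(-26, E), Add(16, E)))
Mul(Function('q')(5), Function('T')(95)) = Mul(Add(-416, Pow(5, 2), Mul(-10, 5)), Add(2, Mul(-9, 95))) = Mul(Add(-416, 25, -50), Add(2, -855)) = Mul(-441, -853) = 376173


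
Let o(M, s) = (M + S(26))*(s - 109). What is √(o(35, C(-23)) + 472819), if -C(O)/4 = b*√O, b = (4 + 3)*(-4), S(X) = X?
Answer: √(466170 + 6832*I*√23) ≈ 683.19 + 23.98*I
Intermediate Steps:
b = -28 (b = 7*(-4) = -28)
C(O) = 112*√O (C(O) = -(-112)*√O = 112*√O)
o(M, s) = (-109 + s)*(26 + M) (o(M, s) = (M + 26)*(s - 109) = (26 + M)*(-109 + s) = (-109 + s)*(26 + M))
√(o(35, C(-23)) + 472819) = √((-2834 - 109*35 + 26*(112*√(-23)) + 35*(112*√(-23))) + 472819) = √((-2834 - 3815 + 26*(112*(I*√23)) + 35*(112*(I*√23))) + 472819) = √((-2834 - 3815 + 26*(112*I*√23) + 35*(112*I*√23)) + 472819) = √((-2834 - 3815 + 2912*I*√23 + 3920*I*√23) + 472819) = √((-6649 + 6832*I*√23) + 472819) = √(466170 + 6832*I*√23)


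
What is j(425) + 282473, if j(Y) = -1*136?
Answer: 282337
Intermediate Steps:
j(Y) = -136
j(425) + 282473 = -136 + 282473 = 282337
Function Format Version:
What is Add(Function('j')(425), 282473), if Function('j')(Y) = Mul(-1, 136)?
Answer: 282337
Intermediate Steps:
Function('j')(Y) = -136
Add(Function('j')(425), 282473) = Add(-136, 282473) = 282337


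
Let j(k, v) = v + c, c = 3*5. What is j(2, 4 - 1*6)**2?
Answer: 169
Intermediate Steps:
c = 15
j(k, v) = 15 + v (j(k, v) = v + 15 = 15 + v)
j(2, 4 - 1*6)**2 = (15 + (4 - 1*6))**2 = (15 + (4 - 6))**2 = (15 - 2)**2 = 13**2 = 169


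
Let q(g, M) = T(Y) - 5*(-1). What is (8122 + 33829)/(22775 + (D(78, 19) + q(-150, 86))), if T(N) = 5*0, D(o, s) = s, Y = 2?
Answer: 5993/3257 ≈ 1.8400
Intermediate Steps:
T(N) = 0
q(g, M) = 5 (q(g, M) = 0 - 5*(-1) = 0 + 5 = 5)
(8122 + 33829)/(22775 + (D(78, 19) + q(-150, 86))) = (8122 + 33829)/(22775 + (19 + 5)) = 41951/(22775 + 24) = 41951/22799 = 41951*(1/22799) = 5993/3257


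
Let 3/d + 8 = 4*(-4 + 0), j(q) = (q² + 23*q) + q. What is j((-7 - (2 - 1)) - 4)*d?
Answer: 18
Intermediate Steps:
j(q) = q² + 24*q
d = -⅛ (d = 3/(-8 + 4*(-4 + 0)) = 3/(-8 + 4*(-4)) = 3/(-8 - 16) = 3/(-24) = 3*(-1/24) = -⅛ ≈ -0.12500)
j((-7 - (2 - 1)) - 4)*d = (((-7 - (2 - 1)) - 4)*(24 + ((-7 - (2 - 1)) - 4)))*(-⅛) = (((-7 - 1*1) - 4)*(24 + ((-7 - 1*1) - 4)))*(-⅛) = (((-7 - 1) - 4)*(24 + ((-7 - 1) - 4)))*(-⅛) = ((-8 - 4)*(24 + (-8 - 4)))*(-⅛) = -12*(24 - 12)*(-⅛) = -12*12*(-⅛) = -144*(-⅛) = 18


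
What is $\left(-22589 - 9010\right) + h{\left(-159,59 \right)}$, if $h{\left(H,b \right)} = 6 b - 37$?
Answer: $-31282$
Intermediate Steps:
$h{\left(H,b \right)} = -37 + 6 b$
$\left(-22589 - 9010\right) + h{\left(-159,59 \right)} = \left(-22589 - 9010\right) + \left(-37 + 6 \cdot 59\right) = -31599 + \left(-37 + 354\right) = -31599 + 317 = -31282$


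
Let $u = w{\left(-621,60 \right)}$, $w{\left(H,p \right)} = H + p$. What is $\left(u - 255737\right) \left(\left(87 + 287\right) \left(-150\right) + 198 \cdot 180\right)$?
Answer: $5243857080$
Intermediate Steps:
$u = -561$ ($u = -621 + 60 = -561$)
$\left(u - 255737\right) \left(\left(87 + 287\right) \left(-150\right) + 198 \cdot 180\right) = \left(-561 - 255737\right) \left(\left(87 + 287\right) \left(-150\right) + 198 \cdot 180\right) = - 256298 \left(374 \left(-150\right) + 35640\right) = - 256298 \left(-56100 + 35640\right) = \left(-256298\right) \left(-20460\right) = 5243857080$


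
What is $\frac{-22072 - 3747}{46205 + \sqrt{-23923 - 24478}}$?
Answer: $- \frac{1192966895}{2134950426} + \frac{25819 i \sqrt{48401}}{2134950426} \approx -0.55878 + 0.0026606 i$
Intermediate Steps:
$\frac{-22072 - 3747}{46205 + \sqrt{-23923 - 24478}} = - \frac{25819}{46205 + \sqrt{-48401}} = - \frac{25819}{46205 + i \sqrt{48401}}$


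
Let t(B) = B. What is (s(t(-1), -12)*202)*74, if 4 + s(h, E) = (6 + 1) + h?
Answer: 29896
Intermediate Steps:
s(h, E) = 3 + h (s(h, E) = -4 + ((6 + 1) + h) = -4 + (7 + h) = 3 + h)
(s(t(-1), -12)*202)*74 = ((3 - 1)*202)*74 = (2*202)*74 = 404*74 = 29896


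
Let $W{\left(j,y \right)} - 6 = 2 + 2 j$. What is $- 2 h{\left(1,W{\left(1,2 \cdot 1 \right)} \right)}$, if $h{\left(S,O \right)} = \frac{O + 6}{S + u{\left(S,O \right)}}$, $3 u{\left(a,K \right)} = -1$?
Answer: $-48$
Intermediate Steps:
$W{\left(j,y \right)} = 8 + 2 j$ ($W{\left(j,y \right)} = 6 + \left(2 + 2 j\right) = 8 + 2 j$)
$u{\left(a,K \right)} = - \frac{1}{3}$ ($u{\left(a,K \right)} = \frac{1}{3} \left(-1\right) = - \frac{1}{3}$)
$h{\left(S,O \right)} = \frac{6 + O}{- \frac{1}{3} + S}$ ($h{\left(S,O \right)} = \frac{O + 6}{S - \frac{1}{3}} = \frac{6 + O}{- \frac{1}{3} + S}$)
$- 2 h{\left(1,W{\left(1,2 \cdot 1 \right)} \right)} = - 2 \frac{3 \left(6 + \left(8 + 2 \cdot 1\right)\right)}{-1 + 3 \cdot 1} = - 2 \frac{3 \left(6 + \left(8 + 2\right)\right)}{-1 + 3} = - 2 \frac{3 \left(6 + 10\right)}{2} = - 2 \cdot 3 \cdot \frac{1}{2} \cdot 16 = \left(-2\right) 24 = -48$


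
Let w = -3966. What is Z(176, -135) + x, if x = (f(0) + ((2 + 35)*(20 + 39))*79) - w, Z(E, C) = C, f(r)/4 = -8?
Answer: 176256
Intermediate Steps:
f(r) = -32 (f(r) = 4*(-8) = -32)
x = 176391 (x = (-32 + ((2 + 35)*(20 + 39))*79) - 1*(-3966) = (-32 + (37*59)*79) + 3966 = (-32 + 2183*79) + 3966 = (-32 + 172457) + 3966 = 172425 + 3966 = 176391)
Z(176, -135) + x = -135 + 176391 = 176256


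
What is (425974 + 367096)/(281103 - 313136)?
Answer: -793070/32033 ≈ -24.758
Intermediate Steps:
(425974 + 367096)/(281103 - 313136) = 793070/(-32033) = 793070*(-1/32033) = -793070/32033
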